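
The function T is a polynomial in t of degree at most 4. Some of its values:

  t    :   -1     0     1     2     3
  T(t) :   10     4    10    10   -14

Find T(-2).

First differences: -6, 6, 0, -24. Second differences: 12, -6, -24. Third differences: -18, -18.
Level-3 differences are constant, so T has degree 3.
Fitting a degree-3 polynomial gives T(t) = -3t³ + 6t² + 3t + 4.
Then T(-2) = 46.

46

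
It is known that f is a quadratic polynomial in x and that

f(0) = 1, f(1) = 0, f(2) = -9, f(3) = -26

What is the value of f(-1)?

Write f(x) = ax² + bx + c; the 4 given values yield a linear system in the 3 coefficients.
Solving, f(x) = -4x² + 3x + 1.
Then f(-1) = -6.

-6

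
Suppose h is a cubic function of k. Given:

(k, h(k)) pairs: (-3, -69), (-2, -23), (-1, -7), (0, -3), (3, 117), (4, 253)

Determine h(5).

Write h(k) = ak³ + bk² + ck + d; the 6 given values yield a linear system in the 4 coefficients.
Solving, h(k) = 3k³ + 3k² + 4k - 3.
Then h(5) = 467.

467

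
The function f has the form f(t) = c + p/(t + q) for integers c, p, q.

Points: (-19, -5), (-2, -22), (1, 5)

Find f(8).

(f(t) − c)(t + q) = p for each data point; the three points give a linear system in c and q, then p follows.
Solving: c = -4, q = 1, p = 18, so f(t) = -4 + 18/(t + 1).
Then f(8) = -4 + 18/9 = -2.

-2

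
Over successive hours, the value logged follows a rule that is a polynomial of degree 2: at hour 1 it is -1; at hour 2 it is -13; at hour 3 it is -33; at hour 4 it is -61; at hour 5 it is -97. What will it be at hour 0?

Write the value at n as f(n).
Write f(n) = an² + bn + c; the 5 given values yield a linear system in the 3 coefficients.
Solving, f(n) = -4n² + 3.
Then f(0) = 3.

3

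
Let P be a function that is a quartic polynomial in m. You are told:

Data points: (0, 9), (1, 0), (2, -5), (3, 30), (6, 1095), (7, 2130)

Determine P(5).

Write P(m) = am^4 + bm³ + cm² + dm + e; the 6 given values yield a linear system in the 5 coefficients.
Solving, P(m) = m^4 - 5m² - 5m + 9.
Then P(5) = 484.

484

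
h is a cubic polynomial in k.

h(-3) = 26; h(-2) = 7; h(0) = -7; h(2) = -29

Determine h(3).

Write h(k) = ak³ + bk² + ck + d; the 4 given values yield a linear system in the 4 coefficients.
Solving, h(k) = -k³ - k² - 5k - 7.
Then h(3) = -58.

-58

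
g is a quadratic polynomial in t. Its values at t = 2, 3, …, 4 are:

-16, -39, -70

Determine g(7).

-211

Write g(t) = at² + bt + c; the 3 given values yield a linear system in the 3 coefficients.
Solving, g(t) = -4t² - 3t + 6.
Then g(7) = -211.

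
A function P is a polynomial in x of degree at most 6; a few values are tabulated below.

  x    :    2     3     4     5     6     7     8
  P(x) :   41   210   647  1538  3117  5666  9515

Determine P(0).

First differences: 169, 437, 891, 1579, 2549, 3849. Second differences: 268, 454, 688, 970, 1300. Third differences: 186, 234, 282, 330. Fourth differences: 48, 48, 48.
Level-4 differences are constant, so P has degree 4.
Fitting a degree-4 polynomial gives P(x) = 2x^4 + 3x³ - 3x² - 3x + 3.
Then P(0) = 3.

3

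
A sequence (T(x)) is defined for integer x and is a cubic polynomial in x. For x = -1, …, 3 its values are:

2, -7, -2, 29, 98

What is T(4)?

First differences: -9, 5, 31, 69. Second differences: 14, 26, 38. Third differences: 12, 12.
Level-3 differences are constant, so T has degree 3.
Fitting a degree-3 polynomial gives T(x) = 2x³ + 7x² - 4x - 7.
Then T(4) = 217.

217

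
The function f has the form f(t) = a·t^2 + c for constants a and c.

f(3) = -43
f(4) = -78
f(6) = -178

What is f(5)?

-123

From f(3) = -43 and f(4) = -78: 9a + c = -43 and 16a + c = -78.
Subtracting: 7a = -35, so a = -5; then c = -43 − (-5)·9 = 2.
So f(t) = -5t² + 2, and f(5) = -123.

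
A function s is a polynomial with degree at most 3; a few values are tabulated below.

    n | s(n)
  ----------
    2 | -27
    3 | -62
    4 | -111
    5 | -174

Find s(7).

Write s(n) = an³ + bn² + cn + d; the 4 given values yield a linear system in the 4 coefficients.
Solving, the leading coefficient vanishes, and s(n) = -7n² + 1.
Then s(7) = -342.

-342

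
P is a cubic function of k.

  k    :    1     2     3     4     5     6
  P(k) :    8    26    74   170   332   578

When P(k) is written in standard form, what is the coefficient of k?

6

First differences: 18, 48, 96, 162, 246. Second differences: 30, 48, 66, 84. Third differences: 18, 18, 18.
Level-3 differences are constant, so P has degree 3.
Fitting a degree-3 polynomial gives P(k) = 3k³ - 3k² + 6k + 2.
The coefficient of k is 6.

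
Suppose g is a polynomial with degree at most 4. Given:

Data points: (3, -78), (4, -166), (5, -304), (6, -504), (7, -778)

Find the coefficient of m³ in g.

-2

First differences: -88, -138, -200, -274. Second differences: -50, -62, -74. Third differences: -12, -12.
Level-3 differences are constant, so g has degree 3.
Fitting a degree-3 polynomial gives g(m) = -2m³ - m² - 7m + 6.
The coefficient of m³ is -2.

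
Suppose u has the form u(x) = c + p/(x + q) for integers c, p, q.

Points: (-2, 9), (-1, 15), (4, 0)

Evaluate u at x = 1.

-9

(u(x) − c)(x + q) = p for each data point; the three points give a linear system in c and q, then p follows.
Solving: c = 3, q = 0, p = -12, so u(x) = 3 − 12/(x + 0).
Then u(1) = 3 − 12/1 = -9.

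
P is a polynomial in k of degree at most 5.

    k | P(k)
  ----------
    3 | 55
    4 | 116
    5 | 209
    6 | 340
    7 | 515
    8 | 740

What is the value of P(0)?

First differences: 61, 93, 131, 175, 225. Second differences: 32, 38, 44, 50. Third differences: 6, 6, 6.
Level-3 differences are constant, so P has degree 3.
Fitting a degree-3 polynomial gives P(k) = k³ + 4k² - 4k + 4.
Then P(0) = 4.

4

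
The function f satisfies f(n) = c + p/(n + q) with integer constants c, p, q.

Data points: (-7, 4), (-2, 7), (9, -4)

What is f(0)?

(f(n) − c)(n + q) = p for each data point; the three points give a linear system in c and q, then p follows.
Solving: c = 1, q = -3, p = -30, so f(n) = 1 − 30/(n − 3).
Then f(0) = 1 − 30/(-3) = 11.

11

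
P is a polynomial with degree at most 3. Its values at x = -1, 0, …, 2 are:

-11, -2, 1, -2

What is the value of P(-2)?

-26

First differences: 9, 3, -3. Second differences: -6, -6.
Level-2 differences are constant, so P has degree 2.
Fitting a degree-2 polynomial gives P(x) = -3x² + 6x - 2.
Then P(-2) = -26.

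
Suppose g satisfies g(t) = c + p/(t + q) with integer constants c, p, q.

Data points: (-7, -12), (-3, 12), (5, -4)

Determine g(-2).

(g(t) − c)(t + q) = p for each data point; the three points give a linear system in c and q, then p follows.
Solving: c = -6, q = 4, p = 18, so g(t) = -6 + 18/(t + 4).
Then g(-2) = -6 + 18/2 = 3.

3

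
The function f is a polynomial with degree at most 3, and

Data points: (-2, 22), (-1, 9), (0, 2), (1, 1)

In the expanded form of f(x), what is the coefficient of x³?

Write f(x) = ax³ + bx² + cx + d; the 4 given values yield a linear system in the 4 coefficients.
Solving, the leading coefficient vanishes, and f(x) = 3x² - 4x + 2.
The coefficient of x³ is 0.

0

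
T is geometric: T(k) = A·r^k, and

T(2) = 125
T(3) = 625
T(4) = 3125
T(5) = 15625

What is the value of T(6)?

78125

Consecutive ratio: 625/125 = 5, and 3125/625 = 5, so r = 5.
Then A·5^2 = 125 gives A = 5, and T(k) = 5·5^k.
T(6) = 5·5^6 = 78125.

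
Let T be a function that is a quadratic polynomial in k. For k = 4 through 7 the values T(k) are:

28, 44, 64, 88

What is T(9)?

148

First differences: 16, 20, 24. Second differences: 4, 4.
Level-2 differences are constant, so T has degree 2.
Fitting a degree-2 polynomial gives T(k) = 2k² - 2k + 4.
Then T(9) = 148.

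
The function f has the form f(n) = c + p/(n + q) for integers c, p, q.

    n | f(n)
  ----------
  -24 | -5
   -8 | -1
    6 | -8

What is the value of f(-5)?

(f(n) − c)(n + q) = p for each data point; the three points give a linear system in c and q, then p follows.
Solving: c = -6, q = 4, p = -20, so f(n) = -6 − 20/(n + 4).
Then f(-5) = -6 − 20/(-1) = 14.

14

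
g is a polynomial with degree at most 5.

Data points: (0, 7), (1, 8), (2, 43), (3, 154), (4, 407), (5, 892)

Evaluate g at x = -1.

22

First differences: 1, 35, 111, 253, 485. Second differences: 34, 76, 142, 232. Third differences: 42, 66, 90. Fourth differences: 24, 24.
Level-4 differences are constant, so g has degree 4.
Fitting a degree-4 polynomial gives g(x) = x^4 + x³ + 7x² - 8x + 7.
Then g(-1) = 22.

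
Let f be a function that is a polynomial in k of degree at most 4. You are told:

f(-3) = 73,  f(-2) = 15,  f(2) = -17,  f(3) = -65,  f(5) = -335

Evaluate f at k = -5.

375

Write f(k) = ak^4 + bk³ + ck² + dk + e; the 5 given values yield a linear system in the 5 coefficients.
Solving, the leading coefficient vanishes, and f(k) = -3k³ + k² + 4k - 5.
Then f(-5) = 375.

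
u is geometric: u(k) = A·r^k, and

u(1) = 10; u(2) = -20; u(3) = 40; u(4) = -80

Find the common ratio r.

Consecutive ratio: -20/10 = -2, and 40/(-20) = -2, so r = -2.
Then A·(-2)^1 = 10 gives A = -5, and u(k) = -5·(-2)^k.

-2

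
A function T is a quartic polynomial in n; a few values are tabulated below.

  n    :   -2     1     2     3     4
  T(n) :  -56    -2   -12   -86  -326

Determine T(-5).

Write T(n) = an^4 + bn³ + cn² + dn + e; the 5 given values yield a linear system in the 5 coefficients.
Solving, T(n) = -2n^4 + 3n³ - n - 2.
Then T(-5) = -1622.

-1622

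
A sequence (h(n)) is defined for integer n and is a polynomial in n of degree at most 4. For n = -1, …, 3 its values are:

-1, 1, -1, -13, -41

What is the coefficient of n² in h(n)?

First differences: 2, -2, -12, -28. Second differences: -4, -10, -16. Third differences: -6, -6.
Level-3 differences are constant, so h has degree 3.
Fitting a degree-3 polynomial gives h(n) = -n³ - 2n² + n + 1.
The coefficient of n² is -2.

-2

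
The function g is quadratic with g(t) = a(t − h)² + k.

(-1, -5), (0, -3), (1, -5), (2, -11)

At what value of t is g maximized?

0

First differences 2, -2, -6; second difference -4 = 2a, so a = -2.
Expanding, the t-coefficient is −2ah = 4h; matching it to the data gives h = 0, and then k = -3.
So g(t) = -2(t + 0)² − 3.
Hence h = 0.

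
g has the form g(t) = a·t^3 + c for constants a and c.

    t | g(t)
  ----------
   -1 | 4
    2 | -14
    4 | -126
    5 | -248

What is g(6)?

-430

From g(-1) = 4 and g(2) = -14: -1a + c = 4 and 8a + c = -14.
Subtracting: 9a = -18, so a = -2; then c = 4 − (-2)·(-1) = 2.
So g(t) = -2t³ + 2, and g(6) = -430.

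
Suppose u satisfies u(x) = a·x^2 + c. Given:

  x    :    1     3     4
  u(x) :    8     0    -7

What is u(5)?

From u(1) = 8 and u(3) = 0: 1a + c = 8 and 9a + c = 0.
Subtracting: 8a = -8, so a = -1; then c = 8 − (-1)·1 = 9.
So u(x) = -1x² + 9, and u(5) = -16.

-16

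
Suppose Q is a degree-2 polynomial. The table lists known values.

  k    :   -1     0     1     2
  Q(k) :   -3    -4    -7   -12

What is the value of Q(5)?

-39

First differences: -1, -3, -5. Second differences: -2, -2.
Level-2 differences are constant, so Q has degree 2.
Fitting a degree-2 polynomial gives Q(k) = -k² - 2k - 4.
Then Q(5) = -39.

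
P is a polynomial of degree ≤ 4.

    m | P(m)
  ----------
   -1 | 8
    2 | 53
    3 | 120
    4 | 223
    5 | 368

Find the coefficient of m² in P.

Write P(m) = am^4 + bm³ + cm² + dm + e; the 5 given values yield a linear system in the 5 coefficients.
Solving, the leading coefficient vanishes, and P(m) = m³ + 9m² + 3m + 3.
The coefficient of m² is 9.

9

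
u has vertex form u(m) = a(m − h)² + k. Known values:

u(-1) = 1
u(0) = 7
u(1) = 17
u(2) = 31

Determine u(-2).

-1

First differences 6, 10, 14; second difference 4 = 2a, so a = 2.
Expanding, the m-coefficient is −2ah = -4h; matching it to the data gives h = -2, and then k = -1.
So u(m) = 2(m + 2)² − 1.
u(-2) = 2·0² − 1 = -1.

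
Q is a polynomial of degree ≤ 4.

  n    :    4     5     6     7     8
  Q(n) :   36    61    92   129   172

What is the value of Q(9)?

Write Q(n) = an^4 + bn³ + cn² + dn + e; the 5 given values yield a linear system in the 5 coefficients.
Solving, the top 2 coefficients vanish, and Q(n) = 3n² - 2n - 4.
Then Q(9) = 221.

221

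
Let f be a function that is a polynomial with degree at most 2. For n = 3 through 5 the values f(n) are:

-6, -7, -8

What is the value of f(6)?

-9

First differences: -1, -1.
Level-1 differences are constant, so f has degree 1.
Fitting a degree-1 polynomial gives f(n) = -n - 3.
Then f(6) = -9.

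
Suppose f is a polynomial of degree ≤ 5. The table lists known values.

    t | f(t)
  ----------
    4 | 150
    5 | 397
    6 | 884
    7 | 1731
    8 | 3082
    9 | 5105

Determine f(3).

47

Write f(t) = at^5 + bt^4 + ct³ + dt² + et + p; the 6 given values yield a linear system in the 6 coefficients.
Solving, the leading coefficient vanishes, and f(t) = t^4 - 2t³ - t² + 9t + 2.
Then f(3) = 47.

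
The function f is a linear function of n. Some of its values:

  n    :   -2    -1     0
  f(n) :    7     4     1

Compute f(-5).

First differences: -3, -3.
Level-1 differences are constant, so f has degree 1.
Fitting a degree-1 polynomial gives f(n) = -3n + 1.
Then f(-5) = 16.

16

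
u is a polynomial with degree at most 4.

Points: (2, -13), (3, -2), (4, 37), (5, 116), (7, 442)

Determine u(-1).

Write u(t) = at^4 + bt³ + ct² + dt + e; the 5 given values yield a linear system in the 5 coefficients.
Solving, the leading coefficient vanishes, and u(t) = 2t³ - 4t² - 7t + 1.
Then u(-1) = 2.

2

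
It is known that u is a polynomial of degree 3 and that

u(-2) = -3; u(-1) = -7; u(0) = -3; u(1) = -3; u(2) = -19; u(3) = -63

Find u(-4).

77

First differences: -4, 4, 0, -16, -44. Second differences: 8, -4, -16, -28. Third differences: -12, -12, -12.
Level-3 differences are constant, so u has degree 3.
Fitting a degree-3 polynomial gives u(n) = -2n³ - 2n² + 4n - 3.
Then u(-4) = 77.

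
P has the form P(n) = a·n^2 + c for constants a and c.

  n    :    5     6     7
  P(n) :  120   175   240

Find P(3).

40

From P(5) = 120 and P(6) = 175: 25a + c = 120 and 36a + c = 175.
Subtracting: 11a = 55, so a = 5; then c = 120 − 5·25 = -5.
So P(n) = 5n² − 5, and P(3) = 40.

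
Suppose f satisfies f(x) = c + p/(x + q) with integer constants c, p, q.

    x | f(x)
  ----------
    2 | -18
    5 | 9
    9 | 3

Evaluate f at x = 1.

-9

(f(x) − c)(x + q) = p for each data point; the three points give a linear system in c and q, then p follows.
Solving: c = 0, q = -3, p = 18, so f(x) = 18/(x − 3).
Then f(1) = 0 + 18/(-2) = -9.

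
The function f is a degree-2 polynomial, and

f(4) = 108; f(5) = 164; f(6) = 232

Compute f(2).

Write f(x) = ax² + bx + c; the 3 given values yield a linear system in the 3 coefficients.
Solving, f(x) = 6x² + 2x + 4.
Then f(2) = 32.

32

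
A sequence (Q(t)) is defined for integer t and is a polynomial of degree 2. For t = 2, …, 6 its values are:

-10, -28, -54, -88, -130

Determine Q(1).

0

First differences: -18, -26, -34, -42. Second differences: -8, -8, -8.
Level-2 differences are constant, so Q has degree 2.
Fitting a degree-2 polynomial gives Q(t) = -4t² + 2t + 2.
Then Q(1) = 0.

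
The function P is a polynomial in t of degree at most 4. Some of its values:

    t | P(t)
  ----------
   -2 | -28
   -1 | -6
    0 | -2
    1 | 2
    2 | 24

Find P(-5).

First differences: 22, 4, 4, 22. Second differences: -18, 0, 18. Third differences: 18, 18.
Level-3 differences are constant, so P has degree 3.
Fitting a degree-3 polynomial gives P(t) = 3t³ + t - 2.
Then P(-5) = -382.

-382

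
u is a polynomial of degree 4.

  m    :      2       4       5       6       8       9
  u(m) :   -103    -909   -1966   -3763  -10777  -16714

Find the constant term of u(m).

Write u(m) = am^4 + bm³ + cm² + dm + e; the 6 given values yield a linear system in the 5 coefficients.
Solving, u(m) = -2m^4 - 4m³ - 8m² - 3m - 1.
The constant term is u(0) = -1.

-1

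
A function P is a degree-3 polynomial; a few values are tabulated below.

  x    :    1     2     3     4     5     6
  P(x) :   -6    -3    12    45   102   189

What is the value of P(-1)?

Write P(x) = ax³ + bx² + cx + d; the 6 given values yield a linear system in the 4 coefficients.
Solving, P(x) = x³ - 4x - 3.
Then P(-1) = 0.

0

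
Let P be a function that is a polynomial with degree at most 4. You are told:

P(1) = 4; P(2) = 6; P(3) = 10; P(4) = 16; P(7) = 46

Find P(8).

60

Write P(k) = ak^4 + bk³ + ck² + dk + e; the 5 given values yield a linear system in the 5 coefficients.
Solving, the top 2 coefficients vanish, and P(k) = k² - k + 4.
Then P(8) = 60.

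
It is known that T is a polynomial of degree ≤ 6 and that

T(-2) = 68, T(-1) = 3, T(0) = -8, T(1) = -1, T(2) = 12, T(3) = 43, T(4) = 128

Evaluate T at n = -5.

First differences: -65, -11, 7, 13, 31, 85. Second differences: 54, 18, 6, 18, 54. Third differences: -36, -12, 12, 36. Fourth differences: 24, 24, 24.
Level-4 differences are constant, so T has degree 4.
Fitting a degree-4 polynomial gives T(n) = n^4 - 4n³ + 8n² + 2n - 8.
Then T(-5) = 1307.

1307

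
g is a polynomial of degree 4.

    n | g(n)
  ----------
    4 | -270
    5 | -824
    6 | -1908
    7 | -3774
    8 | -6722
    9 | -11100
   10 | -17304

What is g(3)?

Write g(n) = an^4 + bn³ + cn² + dn + e; the 7 given values yield a linear system in the 5 coefficients.
Solving, g(n) = -2n^4 + 2n³ + 7n² - n + 6.
Then g(3) = -42.

-42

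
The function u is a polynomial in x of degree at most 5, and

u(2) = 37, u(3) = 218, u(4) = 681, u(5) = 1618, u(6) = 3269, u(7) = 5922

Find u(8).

9913

First differences: 181, 463, 937, 1651, 2653. Second differences: 282, 474, 714, 1002. Third differences: 192, 240, 288. Fourth differences: 48, 48.
Level-4 differences are constant, so u has degree 4.
Extending the table by one column gives the next first difference 3991, so u(8) = 5922 + 3991 = 9913.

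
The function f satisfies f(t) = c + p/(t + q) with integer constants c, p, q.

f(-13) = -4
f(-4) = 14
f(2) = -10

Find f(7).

(f(t) − c)(t + q) = p for each data point; the three points give a linear system in c and q, then p follows.
Solving: c = -6, q = 3, p = -20, so f(t) = -6 − 20/(t + 3).
Then f(7) = -6 − 20/10 = -8.

-8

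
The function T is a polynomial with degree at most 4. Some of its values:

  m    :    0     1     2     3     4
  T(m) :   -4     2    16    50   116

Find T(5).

Write T(m) = am^4 + bm³ + cm² + dm + e; the 5 given values yield a linear system in the 5 coefficients.
Solving, the leading coefficient vanishes, and T(m) = 2m³ - 2m² + 6m - 4.
Then T(5) = 226.

226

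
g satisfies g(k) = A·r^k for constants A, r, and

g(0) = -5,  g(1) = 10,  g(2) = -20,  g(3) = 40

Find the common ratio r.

-2

Consecutive ratio: 10/(-5) = -2, and -20/10 = -2, so r = -2.
Then A·(-2)^0 = -5 gives A = -5, and g(k) = -5·(-2)^k.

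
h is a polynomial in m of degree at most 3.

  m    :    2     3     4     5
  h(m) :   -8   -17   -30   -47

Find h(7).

First differences: -9, -13, -17. Second differences: -4, -4.
Level-2 differences are constant, so h has degree 2.
Fitting a degree-2 polynomial gives h(m) = -2m² + m - 2.
Then h(7) = -93.

-93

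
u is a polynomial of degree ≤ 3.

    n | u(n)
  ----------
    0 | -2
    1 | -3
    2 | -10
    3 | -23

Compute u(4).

-42

First differences: -1, -7, -13. Second differences: -6, -6.
Level-2 differences are constant, so u has degree 2.
Fitting a degree-2 polynomial gives u(n) = -3n² + 2n - 2.
Then u(4) = -42.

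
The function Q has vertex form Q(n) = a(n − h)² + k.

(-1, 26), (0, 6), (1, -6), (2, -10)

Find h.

First differences -20, -12, -4; second difference 8 = 2a, so a = 4.
Expanding, the n-coefficient is −2ah = -8h; matching it to the data gives h = 2, and then k = -10.
So Q(n) = 4(n − 2)² − 10.
Hence h = 2.

2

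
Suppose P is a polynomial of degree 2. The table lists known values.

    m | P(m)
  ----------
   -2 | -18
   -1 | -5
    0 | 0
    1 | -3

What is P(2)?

-14

Write P(m) = am² + bm + c; the 4 given values yield a linear system in the 3 coefficients.
Solving, P(m) = -4m² + m.
Then P(2) = -14.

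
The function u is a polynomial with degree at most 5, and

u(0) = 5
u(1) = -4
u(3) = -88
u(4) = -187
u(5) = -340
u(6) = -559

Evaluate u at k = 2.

Write u(k) = ak^5 + bk^4 + ck³ + dk² + ek + p; the 6 given values yield a linear system in the 6 coefficients.
Solving, the top 2 coefficients vanish, and u(k) = -2k³ - 3k² - 4k + 5.
Then u(2) = -31.

-31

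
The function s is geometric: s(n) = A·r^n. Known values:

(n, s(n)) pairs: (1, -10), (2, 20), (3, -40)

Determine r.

Consecutive ratio: 20/(-10) = -2, and -40/20 = -2, so r = -2.
Then A·(-2)^1 = -10 gives A = 5, and s(n) = 5·(-2)^n.

-2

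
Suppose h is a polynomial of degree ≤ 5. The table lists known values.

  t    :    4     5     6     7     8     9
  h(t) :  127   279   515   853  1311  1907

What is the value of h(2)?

3

Write h(t) = at^5 + bt^4 + ct³ + dt² + et + p; the 6 given values yield a linear system in the 6 coefficients.
Solving, the top 2 coefficients vanish, and h(t) = 3t³ - 3t² - 4t - 1.
Then h(2) = 3.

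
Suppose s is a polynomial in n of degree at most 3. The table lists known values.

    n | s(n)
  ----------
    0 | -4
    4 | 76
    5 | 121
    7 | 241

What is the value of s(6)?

Write s(n) = an³ + bn² + cn + d; the 4 given values yield a linear system in the 4 coefficients.
Solving, the leading coefficient vanishes, and s(n) = 5n² - 4.
Then s(6) = 176.

176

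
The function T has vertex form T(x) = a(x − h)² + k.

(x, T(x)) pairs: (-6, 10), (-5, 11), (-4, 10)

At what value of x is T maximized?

-5

First differences 1, -1; second difference -2 = 2a, so a = -1.
Expanding, the x-coefficient is −2ah = 2h; matching it to the data gives h = -5, and then k = 11.
So T(x) = -1(x + 5)² + 11.
Hence h = -5.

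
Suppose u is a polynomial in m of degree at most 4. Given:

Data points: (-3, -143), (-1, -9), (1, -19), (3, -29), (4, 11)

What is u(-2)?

-49

Write u(m) = am^4 + bm³ + cm² + dm + e; the 5 given values yield a linear system in the 5 coefficients.
Solving, the leading coefficient vanishes, and u(m) = 3m³ - 9m² - 8m - 5.
Then u(-2) = -49.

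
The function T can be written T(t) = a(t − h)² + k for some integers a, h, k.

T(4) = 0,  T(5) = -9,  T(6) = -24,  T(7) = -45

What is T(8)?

First differences -9, -15, -21; second difference -6 = 2a, so a = -3.
Expanding, the t-coefficient is −2ah = 6h; matching it to the data gives h = 3, and then k = 3.
So T(t) = -3(t − 3)² + 3.
T(8) = -3·5² + 3 = -72.

-72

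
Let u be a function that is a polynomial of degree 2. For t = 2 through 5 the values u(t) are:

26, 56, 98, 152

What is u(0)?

2

Write u(t) = at² + bt + c; the 4 given values yield a linear system in the 3 coefficients.
Solving, u(t) = 6t² + 2.
The constant term is u(0) = 2.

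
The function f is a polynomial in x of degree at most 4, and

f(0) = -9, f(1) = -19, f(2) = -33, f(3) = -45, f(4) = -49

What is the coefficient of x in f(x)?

-6

First differences: -10, -14, -12, -4. Second differences: -4, 2, 8. Third differences: 6, 6.
Level-3 differences are constant, so f has degree 3.
Fitting a degree-3 polynomial gives f(x) = x³ - 5x² - 6x - 9.
The coefficient of x is -6.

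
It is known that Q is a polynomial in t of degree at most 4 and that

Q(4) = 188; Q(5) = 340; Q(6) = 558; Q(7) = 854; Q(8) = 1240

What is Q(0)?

0

Write Q(t) = at^4 + bt³ + ct² + dt + e; the 5 given values yield a linear system in the 5 coefficients.
Solving, the leading coefficient vanishes, and Q(t) = 2t³ + 3t² + 3t.
The constant term is Q(0) = 0.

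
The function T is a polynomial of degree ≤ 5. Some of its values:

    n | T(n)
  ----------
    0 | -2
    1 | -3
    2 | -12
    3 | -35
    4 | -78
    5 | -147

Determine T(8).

-570

First differences: -1, -9, -23, -43, -69. Second differences: -8, -14, -20, -26. Third differences: -6, -6, -6.
Level-3 differences are constant, so T has degree 3.
Fitting a degree-3 polynomial gives T(n) = -n³ - n² + n - 2.
Then T(8) = -570.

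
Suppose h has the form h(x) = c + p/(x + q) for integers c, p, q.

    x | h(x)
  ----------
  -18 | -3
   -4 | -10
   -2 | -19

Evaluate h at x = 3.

(h(x) − c)(x + q) = p for each data point; the three points give a linear system in c and q, then p follows.
Solving: c = -1, q = 0, p = 36, so h(x) = -1 + 36/(x + 0).
Then h(3) = -1 + 36/3 = 11.

11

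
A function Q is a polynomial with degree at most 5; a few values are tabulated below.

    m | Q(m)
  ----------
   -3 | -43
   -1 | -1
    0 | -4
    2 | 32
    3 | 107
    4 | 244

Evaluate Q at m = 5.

Write Q(m) = am^5 + bm^4 + cm³ + dm² + em + p; the 6 given values yield a linear system in the 6 coefficients.
Solving, the top 2 coefficients vanish, and Q(m) = 3m³ + 4m² - 2m - 4.
Then Q(5) = 461.

461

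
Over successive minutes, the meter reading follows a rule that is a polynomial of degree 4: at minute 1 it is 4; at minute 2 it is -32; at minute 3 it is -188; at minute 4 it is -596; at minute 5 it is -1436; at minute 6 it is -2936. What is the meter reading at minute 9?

-14396

Write the value at n as Q(n).
First differences: -36, -156, -408, -840, -1500. Second differences: -120, -252, -432, -660. Third differences: -132, -180, -228. Fourth differences: -48, -48.
Level-4 differences are constant, so Q has degree 4.
Fitting a degree-4 polynomial gives Q(n) = -2n^4 - 2n³ + 2n² + 2n + 4.
Then Q(9) = -14396.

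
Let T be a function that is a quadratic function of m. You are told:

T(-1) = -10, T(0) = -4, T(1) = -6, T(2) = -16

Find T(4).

Write T(m) = am² + bm + c; the 4 given values yield a linear system in the 3 coefficients.
Solving, T(m) = -4m² + 2m - 4.
Then T(4) = -60.

-60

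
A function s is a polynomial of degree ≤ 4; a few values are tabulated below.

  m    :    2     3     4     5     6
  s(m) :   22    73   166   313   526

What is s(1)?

1

Write s(m) = am^4 + bm³ + cm² + dm + e; the 5 given values yield a linear system in the 5 coefficients.
Solving, the leading coefficient vanishes, and s(m) = 2m³ + 3m² - 2m - 2.
Then s(1) = 1.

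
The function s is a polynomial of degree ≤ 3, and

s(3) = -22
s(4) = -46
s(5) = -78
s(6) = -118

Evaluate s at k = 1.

2

First differences: -24, -32, -40. Second differences: -8, -8.
Level-2 differences are constant, so s has degree 2.
Fitting a degree-2 polynomial gives s(k) = -4k² + 4k + 2.
Then s(1) = 2.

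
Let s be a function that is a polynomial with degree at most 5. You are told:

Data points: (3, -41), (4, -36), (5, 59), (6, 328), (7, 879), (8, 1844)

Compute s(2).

-16

First differences: 5, 95, 269, 551, 965. Second differences: 90, 174, 282, 414. Third differences: 84, 108, 132. Fourth differences: 24, 24.
Level-4 differences are constant, so s has degree 4.
Fitting a degree-4 polynomial gives s(n) = n^4 - 4n³ - 4n² + 6n + 4.
Then s(2) = -16.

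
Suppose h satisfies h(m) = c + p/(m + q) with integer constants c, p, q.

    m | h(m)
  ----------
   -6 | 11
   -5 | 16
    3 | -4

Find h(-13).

(h(m) − c)(m + q) = p for each data point; the three points give a linear system in c and q, then p follows.
Solving: c = 1, q = 3, p = -30, so h(m) = 1 − 30/(m + 3).
Then h(-13) = 1 − 30/(-10) = 4.

4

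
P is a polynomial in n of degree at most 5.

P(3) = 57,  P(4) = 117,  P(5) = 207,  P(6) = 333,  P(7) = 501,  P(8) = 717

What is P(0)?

First differences: 60, 90, 126, 168, 216. Second differences: 30, 36, 42, 48. Third differences: 6, 6, 6.
Level-3 differences are constant, so P has degree 3.
Fitting a degree-3 polynomial gives P(n) = n³ + 3n² + 2n - 3.
Then P(0) = -3.

-3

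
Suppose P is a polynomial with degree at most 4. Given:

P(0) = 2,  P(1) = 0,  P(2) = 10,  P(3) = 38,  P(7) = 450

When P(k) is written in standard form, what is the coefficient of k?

-6

Write P(k) = ak^4 + bk³ + ck² + dk + e; the 5 given values yield a linear system in the 5 coefficients.
Solving, the leading coefficient vanishes, and P(k) = k³ + 3k² - 6k + 2.
The coefficient of k is -6.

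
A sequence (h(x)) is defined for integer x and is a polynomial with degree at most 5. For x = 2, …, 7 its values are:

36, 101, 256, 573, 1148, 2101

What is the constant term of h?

Write h(x) = ax^5 + bx^4 + cx³ + dx² + ex + p; the 6 given values yield a linear system in the 6 coefficients.
Solving, the leading coefficient vanishes, and h(x) = x^4 - 2x³ + 8x² - 2x + 8.
The constant term is h(0) = 8.

8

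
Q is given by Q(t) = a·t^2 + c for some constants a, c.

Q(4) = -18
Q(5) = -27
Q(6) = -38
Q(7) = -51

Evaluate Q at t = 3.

-11

From Q(4) = -18 and Q(5) = -27: 16a + c = -18 and 25a + c = -27.
Subtracting: 9a = -9, so a = -1; then c = -18 − (-1)·16 = -2.
So Q(t) = -1t² − 2, and Q(3) = -11.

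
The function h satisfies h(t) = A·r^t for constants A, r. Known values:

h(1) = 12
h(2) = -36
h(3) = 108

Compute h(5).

Consecutive ratio: -36/12 = -3, and 108/(-36) = -3, so r = -3.
Then A·(-3)^1 = 12 gives A = -4, and h(t) = -4·(-3)^t.
h(5) = -4·(-3)^5 = 972.

972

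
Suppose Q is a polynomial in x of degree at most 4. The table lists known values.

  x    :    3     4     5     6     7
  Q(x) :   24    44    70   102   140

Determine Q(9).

Write Q(x) = ax^4 + bx³ + cx² + dx + e; the 5 given values yield a linear system in the 5 coefficients.
Solving, the top 2 coefficients vanish, and Q(x) = 3x² - x.
Then Q(9) = 234.

234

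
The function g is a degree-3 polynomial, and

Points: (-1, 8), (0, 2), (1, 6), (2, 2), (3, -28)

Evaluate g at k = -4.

First differences: -6, 4, -4, -30. Second differences: 10, -8, -26. Third differences: -18, -18.
Level-3 differences are constant, so g has degree 3.
Fitting a degree-3 polynomial gives g(k) = -3k³ + 5k² + 2k + 2.
Then g(-4) = 266.

266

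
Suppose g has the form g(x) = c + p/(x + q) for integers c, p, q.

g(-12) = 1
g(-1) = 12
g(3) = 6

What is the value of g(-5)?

(g(x) − c)(x + q) = p for each data point; the three points give a linear system in c and q, then p follows.
Solving: c = 3, q = 3, p = 18, so g(x) = 3 + 18/(x + 3).
Then g(-5) = 3 + 18/(-2) = -6.

-6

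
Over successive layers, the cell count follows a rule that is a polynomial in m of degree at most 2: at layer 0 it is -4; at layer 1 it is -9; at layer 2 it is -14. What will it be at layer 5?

-29

Write the value at m as u(m).
Write u(m) = am² + bm + c; the 3 given values yield a linear system in the 3 coefficients.
Solving, the leading coefficient vanishes, and u(m) = -5m - 4.
Then u(5) = -29.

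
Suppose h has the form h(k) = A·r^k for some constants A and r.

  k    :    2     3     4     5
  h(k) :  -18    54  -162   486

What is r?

Consecutive ratio: 54/(-18) = -3, and -162/54 = -3, so r = -3.
Then A·(-3)^2 = -18 gives A = -2, and h(k) = -2·(-3)^k.

-3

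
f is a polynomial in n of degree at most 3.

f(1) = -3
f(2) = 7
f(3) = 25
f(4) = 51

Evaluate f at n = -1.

1

First differences: 10, 18, 26. Second differences: 8, 8.
Level-2 differences are constant, so f has degree 2.
Fitting a degree-2 polynomial gives f(n) = 4n² - 2n - 5.
Then f(-1) = 1.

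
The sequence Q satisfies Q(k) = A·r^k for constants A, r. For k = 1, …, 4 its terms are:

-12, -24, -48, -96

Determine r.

Consecutive ratio: -24/(-12) = 2, and -48/(-24) = 2, so r = 2.
Then A·2^1 = -12 gives A = -6, and Q(k) = -6·2^k.

2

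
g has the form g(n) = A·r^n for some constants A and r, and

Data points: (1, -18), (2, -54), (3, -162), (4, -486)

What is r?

3

Consecutive ratio: -54/(-18) = 3, and -162/(-54) = 3, so r = 3.
Then A·3^1 = -18 gives A = -6, and g(n) = -6·3^n.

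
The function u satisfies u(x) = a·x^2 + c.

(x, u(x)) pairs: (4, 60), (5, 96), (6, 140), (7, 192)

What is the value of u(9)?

320

From u(4) = 60 and u(5) = 96: 16a + c = 60 and 25a + c = 96.
Subtracting: 9a = 36, so a = 4; then c = 60 − 4·16 = -4.
So u(x) = 4x² − 4, and u(9) = 320.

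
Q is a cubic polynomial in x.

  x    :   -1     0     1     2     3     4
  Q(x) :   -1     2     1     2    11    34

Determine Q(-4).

Write Q(x) = ax³ + bx² + cx + d; the 6 given values yield a linear system in the 4 coefficients.
Solving, Q(x) = x³ - 2x² + 2.
Then Q(-4) = -94.

-94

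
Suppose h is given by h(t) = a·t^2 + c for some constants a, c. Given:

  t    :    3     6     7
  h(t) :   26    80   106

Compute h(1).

10

From h(3) = 26 and h(6) = 80: 9a + c = 26 and 36a + c = 80.
Subtracting: 27a = 54, so a = 2; then c = 26 − 2·9 = 8.
So h(t) = 2t² + 8, and h(1) = 10.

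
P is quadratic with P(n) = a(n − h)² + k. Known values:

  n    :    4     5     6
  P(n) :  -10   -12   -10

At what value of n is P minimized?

First differences -2, 2; second difference 4 = 2a, so a = 2.
Expanding, the n-coefficient is −2ah = -4h; matching it to the data gives h = 5, and then k = -12.
So P(n) = 2(n − 5)² − 12.
Hence h = 5.

5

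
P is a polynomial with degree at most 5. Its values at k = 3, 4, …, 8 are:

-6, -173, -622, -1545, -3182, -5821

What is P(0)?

First differences: -167, -449, -923, -1637, -2639. Second differences: -282, -474, -714, -1002. Third differences: -192, -240, -288. Fourth differences: -48, -48.
Level-4 differences are constant, so P has degree 4.
Fitting a degree-4 polynomial gives P(k) = -2k^4 + 4k³ + 5k² + 3.
Then P(0) = 3.

3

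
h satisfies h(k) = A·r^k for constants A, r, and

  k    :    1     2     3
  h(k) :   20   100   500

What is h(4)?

Consecutive ratio: 100/20 = 5, and 500/100 = 5, so r = 5.
Then A·5^1 = 20 gives A = 4, and h(k) = 4·5^k.
h(4) = 4·5^4 = 2500.

2500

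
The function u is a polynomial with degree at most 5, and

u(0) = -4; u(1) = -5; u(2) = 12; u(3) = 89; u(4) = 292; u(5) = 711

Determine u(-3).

47

Write u(m) = am^5 + bm^4 + cm³ + dm² + em + p; the 6 given values yield a linear system in the 6 coefficients.
Solving, the leading coefficient vanishes, and u(m) = m^4 + m³ - m² - 2m - 4.
Then u(-3) = 47.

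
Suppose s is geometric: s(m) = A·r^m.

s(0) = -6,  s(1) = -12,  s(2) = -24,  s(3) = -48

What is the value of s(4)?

-96

Consecutive ratio: -12/(-6) = 2, and -24/(-12) = 2, so r = 2.
Then A·2^0 = -6 gives A = -6, and s(m) = -6·2^m.
s(4) = -6·2^4 = -96.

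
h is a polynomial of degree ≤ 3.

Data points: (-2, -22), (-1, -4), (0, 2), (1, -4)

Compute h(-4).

-94

First differences: 18, 6, -6. Second differences: -12, -12.
Level-2 differences are constant, so h has degree 2.
Fitting a degree-2 polynomial gives h(m) = -6m² + 2.
Then h(-4) = -94.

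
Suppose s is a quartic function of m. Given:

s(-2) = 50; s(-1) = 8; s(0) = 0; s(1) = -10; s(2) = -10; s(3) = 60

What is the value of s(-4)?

620

Write s(m) = am^4 + bm³ + cm² + dm + e; the 6 given values yield a linear system in the 5 coefficients.
Solving, s(m) = 2m^4 - 2m³ - 3m² - 7m.
Then s(-4) = 620.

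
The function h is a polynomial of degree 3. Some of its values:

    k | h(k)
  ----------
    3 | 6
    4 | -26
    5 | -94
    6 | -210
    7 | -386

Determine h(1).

10

Write h(k) = ak³ + bk² + ck + d; the 5 given values yield a linear system in the 4 coefficients.
Solving, h(k) = -2k³ + 6k² + 6.
Then h(1) = 10.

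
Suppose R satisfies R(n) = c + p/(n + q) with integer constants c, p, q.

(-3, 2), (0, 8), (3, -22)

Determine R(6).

(R(n) − c)(n + q) = p for each data point; the three points give a linear system in c and q, then p follows.
Solving: c = -2, q = -2, p = -20, so R(n) = -2 − 20/(n − 2).
Then R(6) = -2 − 20/4 = -7.

-7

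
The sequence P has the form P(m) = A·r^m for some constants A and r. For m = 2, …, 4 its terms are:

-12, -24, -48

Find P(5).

Consecutive ratio: -24/(-12) = 2, and -48/(-24) = 2, so r = 2.
Then A·2^2 = -12 gives A = -3, and P(m) = -3·2^m.
P(5) = -3·2^5 = -96.

-96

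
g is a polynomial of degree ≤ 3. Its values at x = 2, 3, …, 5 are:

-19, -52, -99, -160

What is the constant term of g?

5

Write g(x) = ax³ + bx² + cx + d; the 4 given values yield a linear system in the 4 coefficients.
Solving, the leading coefficient vanishes, and g(x) = -7x² + 2x + 5.
The constant term is g(0) = 5.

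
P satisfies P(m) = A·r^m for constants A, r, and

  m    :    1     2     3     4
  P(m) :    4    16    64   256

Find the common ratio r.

4

Consecutive ratio: 16/4 = 4, and 64/16 = 4, so r = 4.
Then A·4^1 = 4 gives A = 1, and P(m) = 1·4^m.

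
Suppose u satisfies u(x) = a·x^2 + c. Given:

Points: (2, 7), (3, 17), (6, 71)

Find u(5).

From u(2) = 7 and u(3) = 17: 4a + c = 7 and 9a + c = 17.
Subtracting: 5a = 10, so a = 2; then c = 7 − 2·4 = -1.
So u(x) = 2x² − 1, and u(5) = 49.

49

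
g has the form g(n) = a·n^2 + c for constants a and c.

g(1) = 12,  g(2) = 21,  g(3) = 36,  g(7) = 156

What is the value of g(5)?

84

From g(1) = 12 and g(2) = 21: 1a + c = 12 and 4a + c = 21.
Subtracting: 3a = 9, so a = 3; then c = 12 − 3·1 = 9.
So g(n) = 3n² + 9, and g(5) = 84.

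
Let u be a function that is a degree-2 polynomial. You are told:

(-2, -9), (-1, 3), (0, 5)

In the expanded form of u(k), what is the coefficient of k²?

-5

Write u(k) = ak² + bk + c; the 3 given values yield a linear system in the 3 coefficients.
Solving, u(k) = -5k² - 3k + 5.
The coefficient of k² is -5.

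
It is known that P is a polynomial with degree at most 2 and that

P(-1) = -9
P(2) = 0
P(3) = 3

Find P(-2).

Write P(k) = ak² + bk + c; the 3 given values yield a linear system in the 3 coefficients.
Solving, the leading coefficient vanishes, and P(k) = 3k - 6.
Then P(-2) = -12.

-12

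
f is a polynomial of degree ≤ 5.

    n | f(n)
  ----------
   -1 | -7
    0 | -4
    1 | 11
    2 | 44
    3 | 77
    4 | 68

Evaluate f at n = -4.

Write f(n) = an^5 + bn^4 + cn³ + dn² + en + p; the 6 given values yield a linear system in the 6 coefficients.
Solving, the leading coefficient vanishes, and f(n) = -n^4 + 3n³ + 7n² + 6n - 4.
Then f(-4) = -364.

-364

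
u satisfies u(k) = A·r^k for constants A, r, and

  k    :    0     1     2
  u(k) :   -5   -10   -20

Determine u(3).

Consecutive ratio: -10/(-5) = 2, and -20/(-10) = 2, so r = 2.
Then A·2^0 = -5 gives A = -5, and u(k) = -5·2^k.
u(3) = -5·2^3 = -40.

-40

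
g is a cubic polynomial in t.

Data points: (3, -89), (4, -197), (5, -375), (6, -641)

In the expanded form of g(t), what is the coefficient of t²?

1

Write g(t) = at³ + bt² + ct + d; the 4 given values yield a linear system in the 4 coefficients.
Solving, g(t) = -3t³ + t² - 4t - 5.
The coefficient of t² is 1.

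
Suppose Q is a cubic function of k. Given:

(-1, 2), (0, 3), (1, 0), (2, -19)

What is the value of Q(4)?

-153

Write Q(k) = ak³ + bk² + ck + d; the 4 given values yield a linear system in the 4 coefficients.
Solving, Q(k) = -2k³ - 2k² + k + 3.
Then Q(4) = -153.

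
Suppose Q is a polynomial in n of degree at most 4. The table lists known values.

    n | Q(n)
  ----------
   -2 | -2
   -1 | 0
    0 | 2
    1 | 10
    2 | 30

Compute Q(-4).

-30

First differences: 2, 2, 8, 20. Second differences: 0, 6, 12. Third differences: 6, 6.
Level-3 differences are constant, so Q has degree 3.
Fitting a degree-3 polynomial gives Q(n) = n³ + 3n² + 4n + 2.
Then Q(-4) = -30.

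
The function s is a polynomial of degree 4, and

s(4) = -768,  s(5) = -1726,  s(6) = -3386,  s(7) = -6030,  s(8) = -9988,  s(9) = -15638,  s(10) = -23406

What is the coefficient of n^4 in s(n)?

-2

Write s(n) = an^4 + bn³ + cn² + dn + e; the 7 given values yield a linear system in the 5 coefficients.
Solving, s(n) = -2n^4 - 3n³ - 4n² - n + 4.
The coefficient of n^4 is -2.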